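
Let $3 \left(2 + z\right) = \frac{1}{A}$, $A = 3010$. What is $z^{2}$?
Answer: $\frac{326127481}{81540900} \approx 3.9996$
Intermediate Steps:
$z = - \frac{18059}{9030}$ ($z = -2 + \frac{1}{3 \cdot 3010} = -2 + \frac{1}{3} \cdot \frac{1}{3010} = -2 + \frac{1}{9030} = - \frac{18059}{9030} \approx -1.9999$)
$z^{2} = \left(- \frac{18059}{9030}\right)^{2} = \frac{326127481}{81540900}$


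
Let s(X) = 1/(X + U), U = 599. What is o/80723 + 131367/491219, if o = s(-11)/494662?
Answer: 3084391168912707515/11533425788835019272 ≈ 0.26743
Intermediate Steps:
s(X) = 1/(599 + X) (s(X) = 1/(X + 599) = 1/(599 + X))
o = 1/290861256 (o = 1/((599 - 11)*494662) = (1/494662)/588 = (1/588)*(1/494662) = 1/290861256 ≈ 3.4381e-9)
o/80723 + 131367/491219 = (1/290861256)/80723 + 131367/491219 = (1/290861256)*(1/80723) + 131367*(1/491219) = 1/23479193168088 + 131367/491219 = 3084391168912707515/11533425788835019272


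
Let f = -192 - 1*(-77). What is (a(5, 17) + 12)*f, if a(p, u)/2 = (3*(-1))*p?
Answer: 2070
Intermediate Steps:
a(p, u) = -6*p (a(p, u) = 2*((3*(-1))*p) = 2*(-3*p) = -6*p)
f = -115 (f = -192 + 77 = -115)
(a(5, 17) + 12)*f = (-6*5 + 12)*(-115) = (-30 + 12)*(-115) = -18*(-115) = 2070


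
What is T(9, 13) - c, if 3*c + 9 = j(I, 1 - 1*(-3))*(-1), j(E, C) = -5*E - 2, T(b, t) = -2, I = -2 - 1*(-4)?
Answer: -3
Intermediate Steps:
I = 2 (I = -2 + 4 = 2)
j(E, C) = -2 - 5*E
c = 1 (c = -3 + ((-2 - 5*2)*(-1))/3 = -3 + ((-2 - 10)*(-1))/3 = -3 + (-12*(-1))/3 = -3 + (⅓)*12 = -3 + 4 = 1)
T(9, 13) - c = -2 - 1*1 = -2 - 1 = -3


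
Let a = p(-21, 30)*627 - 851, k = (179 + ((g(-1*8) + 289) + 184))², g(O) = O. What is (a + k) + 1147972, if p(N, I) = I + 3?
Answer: 1582548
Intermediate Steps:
p(N, I) = 3 + I
k = 414736 (k = (179 + ((-1*8 + 289) + 184))² = (179 + ((-8 + 289) + 184))² = (179 + (281 + 184))² = (179 + 465)² = 644² = 414736)
a = 19840 (a = (3 + 30)*627 - 851 = 33*627 - 851 = 20691 - 851 = 19840)
(a + k) + 1147972 = (19840 + 414736) + 1147972 = 434576 + 1147972 = 1582548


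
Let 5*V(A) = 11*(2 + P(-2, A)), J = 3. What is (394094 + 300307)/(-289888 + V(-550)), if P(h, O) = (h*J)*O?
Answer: -3472005/1413118 ≈ -2.4570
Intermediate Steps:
P(h, O) = 3*O*h (P(h, O) = (h*3)*O = (3*h)*O = 3*O*h)
V(A) = 22/5 - 66*A/5 (V(A) = (11*(2 + 3*A*(-2)))/5 = (11*(2 - 6*A))/5 = (22 - 66*A)/5 = 22/5 - 66*A/5)
(394094 + 300307)/(-289888 + V(-550)) = (394094 + 300307)/(-289888 + (22/5 - 66/5*(-550))) = 694401/(-289888 + (22/5 + 7260)) = 694401/(-289888 + 36322/5) = 694401/(-1413118/5) = 694401*(-5/1413118) = -3472005/1413118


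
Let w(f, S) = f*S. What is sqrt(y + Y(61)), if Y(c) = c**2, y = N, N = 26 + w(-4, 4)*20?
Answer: sqrt(3427) ≈ 58.541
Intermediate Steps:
w(f, S) = S*f
N = -294 (N = 26 + (4*(-4))*20 = 26 - 16*20 = 26 - 320 = -294)
y = -294
sqrt(y + Y(61)) = sqrt(-294 + 61**2) = sqrt(-294 + 3721) = sqrt(3427)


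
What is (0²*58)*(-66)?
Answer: 0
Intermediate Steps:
(0²*58)*(-66) = (0*58)*(-66) = 0*(-66) = 0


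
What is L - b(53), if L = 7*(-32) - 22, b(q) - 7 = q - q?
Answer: -253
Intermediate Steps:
b(q) = 7 (b(q) = 7 + (q - q) = 7 + 0 = 7)
L = -246 (L = -224 - 22 = -246)
L - b(53) = -246 - 1*7 = -246 - 7 = -253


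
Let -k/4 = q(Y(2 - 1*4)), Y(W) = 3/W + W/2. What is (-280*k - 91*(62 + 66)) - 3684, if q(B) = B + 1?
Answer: -17012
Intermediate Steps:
Y(W) = W/2 + 3/W (Y(W) = 3/W + W*(1/2) = 3/W + W/2 = W/2 + 3/W)
q(B) = 1 + B
k = 6 (k = -4*(1 + ((2 - 1*4)/2 + 3/(2 - 1*4))) = -4*(1 + ((2 - 4)/2 + 3/(2 - 4))) = -4*(1 + ((1/2)*(-2) + 3/(-2))) = -4*(1 + (-1 + 3*(-1/2))) = -4*(1 + (-1 - 3/2)) = -4*(1 - 5/2) = -4*(-3/2) = 6)
(-280*k - 91*(62 + 66)) - 3684 = (-280*6 - 91*(62 + 66)) - 3684 = (-1680 - 91*128) - 3684 = (-1680 - 11648) - 3684 = -13328 - 3684 = -17012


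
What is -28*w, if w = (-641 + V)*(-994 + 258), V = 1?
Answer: -13189120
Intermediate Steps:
w = 471040 (w = (-641 + 1)*(-994 + 258) = -640*(-736) = 471040)
-28*w = -28*471040 = -13189120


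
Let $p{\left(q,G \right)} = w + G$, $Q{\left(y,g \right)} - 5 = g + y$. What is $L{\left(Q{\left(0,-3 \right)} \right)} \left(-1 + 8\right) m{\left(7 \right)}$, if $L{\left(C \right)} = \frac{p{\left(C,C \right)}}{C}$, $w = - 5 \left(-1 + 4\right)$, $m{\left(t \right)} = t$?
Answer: $- \frac{637}{2} \approx -318.5$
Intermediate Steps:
$Q{\left(y,g \right)} = 5 + g + y$ ($Q{\left(y,g \right)} = 5 + \left(g + y\right) = 5 + g + y$)
$w = -15$ ($w = \left(-5\right) 3 = -15$)
$p{\left(q,G \right)} = -15 + G$
$L{\left(C \right)} = \frac{-15 + C}{C}$
$L{\left(Q{\left(0,-3 \right)} \right)} \left(-1 + 8\right) m{\left(7 \right)} = \frac{-15 + \left(5 - 3 + 0\right)}{5 - 3 + 0} \left(-1 + 8\right) 7 = \frac{-15 + 2}{2} \cdot 7 \cdot 7 = \frac{1}{2} \left(-13\right) 7 \cdot 7 = \left(- \frac{13}{2}\right) 7 \cdot 7 = \left(- \frac{91}{2}\right) 7 = - \frac{637}{2}$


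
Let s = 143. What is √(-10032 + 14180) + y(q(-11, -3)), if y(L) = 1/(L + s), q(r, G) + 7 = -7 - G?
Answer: 1/132 + 2*√1037 ≈ 64.413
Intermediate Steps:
q(r, G) = -14 - G (q(r, G) = -7 + (-7 - G) = -14 - G)
y(L) = 1/(143 + L) (y(L) = 1/(L + 143) = 1/(143 + L))
√(-10032 + 14180) + y(q(-11, -3)) = √(-10032 + 14180) + 1/(143 + (-14 - 1*(-3))) = √4148 + 1/(143 + (-14 + 3)) = 2*√1037 + 1/(143 - 11) = 2*√1037 + 1/132 = 1/132 + 2*√1037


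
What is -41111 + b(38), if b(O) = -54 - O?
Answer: -41203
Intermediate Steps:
-41111 + b(38) = -41111 + (-54 - 1*38) = -41111 + (-54 - 38) = -41111 - 92 = -41203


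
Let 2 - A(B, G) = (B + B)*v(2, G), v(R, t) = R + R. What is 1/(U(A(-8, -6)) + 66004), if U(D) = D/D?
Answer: 1/66005 ≈ 1.5150e-5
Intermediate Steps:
v(R, t) = 2*R
A(B, G) = 2 - 8*B (A(B, G) = 2 - (B + B)*2*2 = 2 - 2*B*4 = 2 - 8*B)
U(D) = 1
1/(U(A(-8, -6)) + 66004) = 1/(1 + 66004) = 1/66005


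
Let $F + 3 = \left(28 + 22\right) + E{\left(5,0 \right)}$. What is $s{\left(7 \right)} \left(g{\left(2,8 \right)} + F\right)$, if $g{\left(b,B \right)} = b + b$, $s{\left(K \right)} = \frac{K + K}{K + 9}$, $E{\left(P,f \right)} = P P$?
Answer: $\frac{133}{2} \approx 66.5$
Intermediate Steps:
$E{\left(P,f \right)} = P^{2}$
$s{\left(K \right)} = \frac{2 K}{9 + K}$
$g{\left(b,B \right)} = 2 b$
$F = 72$ ($F = -3 + \left(\left(28 + 22\right) + 5^{2}\right) = -3 + \left(50 + 25\right) = -3 + 75 = 72$)
$s{\left(7 \right)} \left(g{\left(2,8 \right)} + F\right) = 2 \cdot 7 \frac{1}{9 + 7} \left(2 \cdot 2 + 72\right) = 2 \cdot 7 \cdot \frac{1}{16} \left(4 + 72\right) = 2 \cdot 7 \cdot \frac{1}{16} \cdot 76 = \frac{7}{8} \cdot 76 = \frac{133}{2}$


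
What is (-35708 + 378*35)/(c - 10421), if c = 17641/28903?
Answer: 324840817/150590261 ≈ 2.1571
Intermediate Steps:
c = 17641/28903 (c = 17641*(1/28903) = 17641/28903 ≈ 0.61035)
(-35708 + 378*35)/(c - 10421) = (-35708 + 378*35)/(17641/28903 - 10421) = (-35708 + 13230)/(-301180522/28903) = -22478*(-28903/301180522) = 324840817/150590261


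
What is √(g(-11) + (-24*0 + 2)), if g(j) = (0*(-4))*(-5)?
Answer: √2 ≈ 1.4142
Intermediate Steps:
g(j) = 0 (g(j) = 0*(-5) = 0)
√(g(-11) + (-24*0 + 2)) = √(0 + (-24*0 + 2)) = √(0 + (0 + 2)) = √(0 + 2) = √2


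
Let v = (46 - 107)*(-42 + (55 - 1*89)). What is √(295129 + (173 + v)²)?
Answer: √23421610 ≈ 4839.6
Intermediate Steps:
v = 4636 (v = -61*(-42 + (55 - 89)) = -61*(-42 - 34) = -61*(-76) = 4636)
√(295129 + (173 + v)²) = √(295129 + (173 + 4636)²) = √(295129 + 4809²) = √(295129 + 23126481) = √23421610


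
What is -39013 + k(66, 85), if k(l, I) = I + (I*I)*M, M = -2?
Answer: -53378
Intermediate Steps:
k(l, I) = I - 2*I² (k(l, I) = I + (I*I)*(-2) = I + I²*(-2) = I - 2*I²)
-39013 + k(66, 85) = -39013 + 85*(1 - 2*85) = -39013 + 85*(1 - 170) = -39013 + 85*(-169) = -39013 - 14365 = -53378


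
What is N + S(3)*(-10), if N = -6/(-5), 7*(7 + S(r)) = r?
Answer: 2342/35 ≈ 66.914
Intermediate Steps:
S(r) = -7 + r/7
N = 6/5 (N = -6*(-⅕) = 6/5 ≈ 1.2000)
N + S(3)*(-10) = 6/5 + (-7 + (⅐)*3)*(-10) = 6/5 + (-7 + 3/7)*(-10) = 6/5 - 46/7*(-10) = 6/5 + 460/7 = 2342/35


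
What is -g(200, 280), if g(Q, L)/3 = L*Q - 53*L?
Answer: -123480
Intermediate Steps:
g(Q, L) = -159*L + 3*L*Q (g(Q, L) = 3*(L*Q - 53*L) = 3*(-53*L + L*Q) = -159*L + 3*L*Q)
-g(200, 280) = -3*280*(-53 + 200) = -3*280*147 = -1*123480 = -123480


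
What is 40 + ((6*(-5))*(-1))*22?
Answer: 700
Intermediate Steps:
40 + ((6*(-5))*(-1))*22 = 40 - 30*(-1)*22 = 40 + 30*22 = 40 + 660 = 700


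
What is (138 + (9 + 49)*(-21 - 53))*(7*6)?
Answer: -174468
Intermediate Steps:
(138 + (9 + 49)*(-21 - 53))*(7*6) = (138 + 58*(-74))*42 = (138 - 4292)*42 = -4154*42 = -174468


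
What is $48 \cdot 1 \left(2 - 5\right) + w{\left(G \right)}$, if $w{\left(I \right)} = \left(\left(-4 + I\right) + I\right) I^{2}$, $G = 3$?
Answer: $-126$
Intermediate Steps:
$w{\left(I \right)} = I^{2} \left(-4 + 2 I\right)$ ($w{\left(I \right)} = \left(-4 + 2 I\right) I^{2} = I^{2} \left(-4 + 2 I\right)$)
$48 \cdot 1 \left(2 - 5\right) + w{\left(G \right)} = 48 \cdot 1 \left(2 - 5\right) + 2 \cdot 3^{2} \left(-2 + 3\right) = 48 \cdot 1 \left(-3\right) + 2 \cdot 9 \cdot 1 = 48 \left(-3\right) + 18 = -144 + 18 = -126$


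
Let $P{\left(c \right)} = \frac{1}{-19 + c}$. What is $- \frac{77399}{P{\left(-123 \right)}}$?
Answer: $10990658$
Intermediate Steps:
$- \frac{77399}{P{\left(-123 \right)}} = - \frac{77399}{\frac{1}{-19 - 123}} = - \frac{77399}{\frac{1}{-142}} = - \frac{77399}{- \frac{1}{142}} = \left(-77399\right) \left(-142\right) = 10990658$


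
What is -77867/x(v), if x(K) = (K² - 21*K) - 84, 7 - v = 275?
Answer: -77867/77368 ≈ -1.0064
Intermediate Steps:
v = -268 (v = 7 - 1*275 = 7 - 275 = -268)
x(K) = -84 + K² - 21*K
-77867/x(v) = -77867/(-84 + (-268)² - 21*(-268)) = -77867/(-84 + 71824 + 5628) = -77867/77368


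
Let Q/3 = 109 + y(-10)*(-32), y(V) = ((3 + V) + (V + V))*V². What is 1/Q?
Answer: 1/259527 ≈ 3.8532e-6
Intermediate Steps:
y(V) = V²*(3 + 3*V) (y(V) = ((3 + V) + 2*V)*V² = (3 + 3*V)*V² = V²*(3 + 3*V))
Q = 259527 (Q = 3*(109 + (3*(-10)²*(1 - 10))*(-32)) = 3*(109 + (3*100*(-9))*(-32)) = 3*(109 - 2700*(-32)) = 3*(109 + 86400) = 3*86509 = 259527)
1/Q = 1/259527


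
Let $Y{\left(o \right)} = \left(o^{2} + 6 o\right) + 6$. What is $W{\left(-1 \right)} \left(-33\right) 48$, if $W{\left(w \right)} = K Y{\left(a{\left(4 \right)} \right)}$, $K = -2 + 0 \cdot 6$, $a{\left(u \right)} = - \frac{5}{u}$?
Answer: $198$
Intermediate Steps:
$K = -2$ ($K = -2 + 0 = -2$)
$Y{\left(o \right)} = 6 + o^{2} + 6 o$
$W{\left(w \right)} = - \frac{1}{8}$ ($W{\left(w \right)} = - 2 \left(6 + \left(- \frac{5}{4}\right)^{2} + 6 \left(- \frac{5}{4}\right)\right) = - 2 \left(6 + \frac{25}{16} - \frac{15}{2}\right) = \left(-2\right) \frac{1}{16} = - \frac{1}{8}$)
$W{\left(-1 \right)} \left(-33\right) 48 = \left(- \frac{1}{8}\right) \left(-33\right) 48 = \frac{33}{8} \cdot 48 = 198$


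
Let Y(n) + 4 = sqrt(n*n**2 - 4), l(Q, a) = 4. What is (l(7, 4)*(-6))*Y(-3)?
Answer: 96 - 24*I*sqrt(31) ≈ 96.0 - 133.63*I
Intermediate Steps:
Y(n) = -4 + sqrt(-4 + n**3) (Y(n) = -4 + sqrt(n*n**2 - 4) = -4 + sqrt(n**3 - 4) = -4 + sqrt(-4 + n**3))
(l(7, 4)*(-6))*Y(-3) = (4*(-6))*(-4 + sqrt(-4 + (-3)**3)) = -24*(-4 + sqrt(-4 - 27)) = -24*(-4 + sqrt(-31)) = -24*(-4 + I*sqrt(31)) = 96 - 24*I*sqrt(31)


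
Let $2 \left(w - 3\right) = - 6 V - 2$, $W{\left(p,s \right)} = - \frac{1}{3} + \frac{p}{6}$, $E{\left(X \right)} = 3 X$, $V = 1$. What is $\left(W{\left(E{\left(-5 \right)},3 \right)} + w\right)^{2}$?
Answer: $\frac{529}{36} \approx 14.694$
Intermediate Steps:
$W{\left(p,s \right)} = - \frac{1}{3} + \frac{p}{6}$ ($W{\left(p,s \right)} = \left(-1\right) \frac{1}{3} + p \frac{1}{6} = - \frac{1}{3} + \frac{p}{6}$)
$w = -1$ ($w = 3 + \frac{\left(-6\right) 1 - 2}{2} = 3 + \frac{-6 - 2}{2} = 3 + \frac{1}{2} \left(-8\right) = 3 - 4 = -1$)
$\left(W{\left(E{\left(-5 \right)},3 \right)} + w\right)^{2} = \left(\left(- \frac{1}{3} + \frac{3 \left(-5\right)}{6}\right) - 1\right)^{2} = \left(\left(- \frac{1}{3} + \frac{1}{6} \left(-15\right)\right) - 1\right)^{2} = \left(\left(- \frac{1}{3} - \frac{5}{2}\right) - 1\right)^{2} = \left(- \frac{17}{6} - 1\right)^{2} = \left(- \frac{23}{6}\right)^{2} = \frac{529}{36}$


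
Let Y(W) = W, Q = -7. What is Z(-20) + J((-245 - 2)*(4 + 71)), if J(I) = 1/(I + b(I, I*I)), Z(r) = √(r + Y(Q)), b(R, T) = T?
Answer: 1/343157100 + 3*I*√3 ≈ 2.9141e-9 + 5.1962*I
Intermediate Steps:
Z(r) = √(-7 + r) (Z(r) = √(r - 7) = √(-7 + r))
J(I) = 1/(I + I²) (J(I) = 1/(I + I*I) = 1/(I + I²))
Z(-20) + J((-245 - 2)*(4 + 71)) = √(-7 - 20) + 1/((((-245 - 2)*(4 + 71)))*(1 + (-245 - 2)*(4 + 71))) = √(-27) + 1/(((-247*75))*(1 - 247*75)) = 3*I*√3 + 1/((-18525)*(1 - 18525)) = 3*I*√3 - 1/18525/(-18524) = 3*I*√3 - 1/18525*(-1/18524) = 3*I*√3 + 1/343157100 = 1/343157100 + 3*I*√3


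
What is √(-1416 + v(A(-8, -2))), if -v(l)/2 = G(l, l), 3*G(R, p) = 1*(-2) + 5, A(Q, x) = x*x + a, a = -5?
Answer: I*√1418 ≈ 37.656*I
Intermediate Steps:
A(Q, x) = -5 + x² (A(Q, x) = x*x - 5 = x² - 5 = -5 + x²)
G(R, p) = 1 (G(R, p) = (1*(-2) + 5)/3 = (-2 + 5)/3 = (⅓)*3 = 1)
v(l) = -2 (v(l) = -2*1 = -2)
√(-1416 + v(A(-8, -2))) = √(-1416 - 2) = √(-1418) = I*√1418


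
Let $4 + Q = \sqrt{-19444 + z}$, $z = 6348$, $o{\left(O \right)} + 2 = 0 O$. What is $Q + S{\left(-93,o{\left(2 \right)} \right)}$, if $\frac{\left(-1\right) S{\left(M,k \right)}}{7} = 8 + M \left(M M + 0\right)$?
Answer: $5630439 + 2 i \sqrt{3274} \approx 5.6304 \cdot 10^{6} + 114.44 i$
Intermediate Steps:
$o{\left(O \right)} = -2$ ($o{\left(O \right)} = -2 + 0 O = -2 + 0 = -2$)
$S{\left(M,k \right)} = -56 - 7 M^{3}$ ($S{\left(M,k \right)} = - 7 \left(8 + M \left(M M + 0\right)\right) = - 7 \left(8 + M \left(M^{2} + 0\right)\right) = - 7 \left(8 + M M^{2}\right) = - 7 \left(8 + M^{3}\right) = -56 - 7 M^{3}$)
$Q = -4 + 2 i \sqrt{3274}$ ($Q = -4 + \sqrt{-19444 + 6348} = -4 + \sqrt{-13096} = -4 + 2 i \sqrt{3274} \approx -4.0 + 114.44 i$)
$Q + S{\left(-93,o{\left(2 \right)} \right)} = \left(-4 + 2 i \sqrt{3274}\right) - \left(56 + 7 \left(-93\right)^{3}\right) = \left(-4 + 2 i \sqrt{3274}\right) - -5630443 = \left(-4 + 2 i \sqrt{3274}\right) + \left(-56 + 5630499\right) = \left(-4 + 2 i \sqrt{3274}\right) + 5630443 = 5630439 + 2 i \sqrt{3274}$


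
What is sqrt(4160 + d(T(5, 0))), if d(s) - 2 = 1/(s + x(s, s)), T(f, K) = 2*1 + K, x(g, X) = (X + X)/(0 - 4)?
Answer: sqrt(4163) ≈ 64.521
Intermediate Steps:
x(g, X) = -X/2 (x(g, X) = (2*X)/(-4) = (2*X)*(-1/4) = -X/2)
T(f, K) = 2 + K
d(s) = 2 + 2/s (d(s) = 2 + 1/(s - s/2) = 2 + 1/(s/2) = 2 + 2/s)
sqrt(4160 + d(T(5, 0))) = sqrt(4160 + (2 + 2/(2 + 0))) = sqrt(4160 + (2 + 2/2)) = sqrt(4160 + (2 + 2*(1/2))) = sqrt(4160 + (2 + 1)) = sqrt(4160 + 3) = sqrt(4163)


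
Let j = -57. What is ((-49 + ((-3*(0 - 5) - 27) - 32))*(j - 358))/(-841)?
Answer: -38595/841 ≈ -45.892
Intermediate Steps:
((-49 + ((-3*(0 - 5) - 27) - 32))*(j - 358))/(-841) = ((-49 + ((-3*(0 - 5) - 27) - 32))*(-57 - 358))/(-841) = ((-49 + ((-3*(-5) - 27) - 32))*(-415))*(-1/841) = ((-49 + ((15 - 27) - 32))*(-415))*(-1/841) = ((-49 + (-12 - 32))*(-415))*(-1/841) = ((-49 - 44)*(-415))*(-1/841) = -93*(-415)*(-1/841) = 38595*(-1/841) = -38595/841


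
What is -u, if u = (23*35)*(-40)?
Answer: 32200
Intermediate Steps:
u = -32200 (u = 805*(-40) = -32200)
-u = -1*(-32200) = 32200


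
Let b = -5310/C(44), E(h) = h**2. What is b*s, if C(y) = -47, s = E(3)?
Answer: 47790/47 ≈ 1016.8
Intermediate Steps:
s = 9 (s = 3**2 = 9)
b = 5310/47 (b = -5310/(-47) = -5310*(-1/47) = 5310/47 ≈ 112.98)
b*s = (5310/47)*9 = 47790/47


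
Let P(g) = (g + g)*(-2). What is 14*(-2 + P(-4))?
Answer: 196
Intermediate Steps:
P(g) = -4*g (P(g) = (2*g)*(-2) = -4*g)
14*(-2 + P(-4)) = 14*(-2 - 4*(-4)) = 14*(-2 + 16) = 14*14 = 196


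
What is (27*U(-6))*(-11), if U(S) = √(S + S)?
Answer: -594*I*√3 ≈ -1028.8*I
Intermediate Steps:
U(S) = √2*√S (U(S) = √(2*S) = √2*√S)
(27*U(-6))*(-11) = (27*(√2*√(-6)))*(-11) = (27*(√2*(I*√6)))*(-11) = (27*(2*I*√3))*(-11) = (54*I*√3)*(-11) = -594*I*√3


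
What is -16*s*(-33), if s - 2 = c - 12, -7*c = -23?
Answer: -24816/7 ≈ -3545.1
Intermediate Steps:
c = 23/7 (c = -⅐*(-23) = 23/7 ≈ 3.2857)
s = -47/7 (s = 2 + (23/7 - 12) = 2 - 61/7 = -47/7 ≈ -6.7143)
-16*s*(-33) = -16*(-47/7)*(-33) = (752/7)*(-33) = -24816/7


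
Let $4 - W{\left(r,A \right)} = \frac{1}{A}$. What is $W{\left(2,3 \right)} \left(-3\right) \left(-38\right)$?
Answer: $418$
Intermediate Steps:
$W{\left(r,A \right)} = 4 - \frac{1}{A}$
$W{\left(2,3 \right)} \left(-3\right) \left(-38\right) = \left(4 - \frac{1}{3}\right) \left(-3\right) \left(-38\right) = \frac{11}{3} \left(-3\right) \left(-38\right) = \left(-11\right) \left(-38\right) = 418$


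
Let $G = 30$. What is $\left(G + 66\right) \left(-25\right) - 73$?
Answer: $-2473$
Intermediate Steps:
$\left(G + 66\right) \left(-25\right) - 73 = \left(30 + 66\right) \left(-25\right) - 73 = 96 \left(-25\right) - 73 = -2400 - 73 = -2473$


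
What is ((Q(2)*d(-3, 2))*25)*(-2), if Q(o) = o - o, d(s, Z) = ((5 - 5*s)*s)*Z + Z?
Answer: 0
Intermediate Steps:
d(s, Z) = Z + Z*s*(5 - 5*s) (d(s, Z) = (s*(5 - 5*s))*Z + Z = Z*s*(5 - 5*s) + Z = Z + Z*s*(5 - 5*s))
Q(o) = 0
((Q(2)*d(-3, 2))*25)*(-2) = ((0*(2*(1 - 5*(-3)**2 + 5*(-3))))*25)*(-2) = ((0*(2*(1 - 5*9 - 15)))*25)*(-2) = ((0*(2*(1 - 45 - 15)))*25)*(-2) = ((0*(2*(-59)))*25)*(-2) = ((0*(-118))*25)*(-2) = (0*25)*(-2) = 0*(-2) = 0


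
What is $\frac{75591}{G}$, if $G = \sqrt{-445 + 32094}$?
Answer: $\frac{75591 \sqrt{31649}}{31649} \approx 424.9$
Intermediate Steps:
$G = \sqrt{31649} \approx 177.9$
$\frac{75591}{G} = \frac{75591}{\sqrt{31649}} = 75591 \frac{\sqrt{31649}}{31649} = \frac{75591 \sqrt{31649}}{31649}$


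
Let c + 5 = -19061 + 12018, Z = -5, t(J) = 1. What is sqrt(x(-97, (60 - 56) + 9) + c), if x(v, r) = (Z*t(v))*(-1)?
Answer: I*sqrt(7043) ≈ 83.923*I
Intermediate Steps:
x(v, r) = 5 (x(v, r) = -5*1*(-1) = -5*(-1) = 5)
c = -7048 (c = -5 + (-19061 + 12018) = -5 - 7043 = -7048)
sqrt(x(-97, (60 - 56) + 9) + c) = sqrt(5 - 7048) = sqrt(-7043) = I*sqrt(7043)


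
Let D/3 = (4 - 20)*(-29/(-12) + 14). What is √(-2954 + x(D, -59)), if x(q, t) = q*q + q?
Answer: 3*√68578 ≈ 785.62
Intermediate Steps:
D = -788 (D = 3*((4 - 20)*(-29/(-12) + 14)) = 3*(-16*(-29*(-1/12) + 14)) = 3*(-16*(29/12 + 14)) = 3*(-16*197/12) = 3*(-788/3) = -788)
x(q, t) = q + q² (x(q, t) = q² + q = q + q²)
√(-2954 + x(D, -59)) = √(-2954 - 788*(1 - 788)) = √(-2954 - 788*(-787)) = √(-2954 + 620156) = √617202 = 3*√68578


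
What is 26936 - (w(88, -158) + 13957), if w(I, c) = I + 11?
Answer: 12880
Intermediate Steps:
w(I, c) = 11 + I
26936 - (w(88, -158) + 13957) = 26936 - ((11 + 88) + 13957) = 26936 - (99 + 13957) = 26936 - 1*14056 = 26936 - 14056 = 12880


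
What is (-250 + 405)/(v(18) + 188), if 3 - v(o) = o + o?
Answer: 1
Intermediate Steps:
v(o) = 3 - 2*o (v(o) = 3 - (o + o) = 3 - 2*o)
(-250 + 405)/(v(18) + 188) = (-250 + 405)/((3 - 2*18) + 188) = 155/((3 - 36) + 188) = 155/(-33 + 188) = 155/155 = 155*(1/155) = 1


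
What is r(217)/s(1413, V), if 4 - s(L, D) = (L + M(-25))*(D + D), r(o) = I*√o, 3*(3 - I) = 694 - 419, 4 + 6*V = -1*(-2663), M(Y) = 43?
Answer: 133*√217/1935746 ≈ 0.0010121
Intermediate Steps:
V = 2659/6 (V = -⅔ + (-1*(-2663))/6 = -⅔ + (⅙)*2663 = -⅔ + 2663/6 = 2659/6 ≈ 443.17)
I = -266/3 (I = 3 - (694 - 419)/3 = 3 - ⅓*275 = 3 - 275/3 = -266/3 ≈ -88.667)
r(o) = -266*√o/3
s(L, D) = 4 - 2*D*(43 + L) (s(L, D) = 4 - (L + 43)*(D + D) = 4 - (43 + L)*2*D = 4 - 2*D*(43 + L))
r(217)/s(1413, V) = (-266*√217/3)/(4 - 86*2659/6 - 2*2659/6*1413) = (-266*√217/3)/(4 - 114337/3 - 1252389) = (-266*√217/3)/(-3871492/3) = -266*√217/3*(-3/3871492) = 133*√217/1935746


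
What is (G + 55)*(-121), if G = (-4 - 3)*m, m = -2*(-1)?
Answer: -4961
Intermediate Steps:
m = 2
G = -14 (G = (-4 - 3)*2 = -7*2 = -14)
(G + 55)*(-121) = (-14 + 55)*(-121) = 41*(-121) = -4961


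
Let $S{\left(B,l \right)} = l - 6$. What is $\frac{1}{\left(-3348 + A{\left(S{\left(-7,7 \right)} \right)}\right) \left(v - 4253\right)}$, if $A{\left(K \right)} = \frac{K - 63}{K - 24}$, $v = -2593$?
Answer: $\frac{23}{526744932} \approx 4.3664 \cdot 10^{-8}$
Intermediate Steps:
$S{\left(B,l \right)} = -6 + l$
$A{\left(K \right)} = \frac{-63 + K}{-24 + K}$
$\frac{1}{\left(-3348 + A{\left(S{\left(-7,7 \right)} \right)}\right) \left(v - 4253\right)} = \frac{1}{\left(-3348 + \frac{-63 + \left(-6 + 7\right)}{-24 + \left(-6 + 7\right)}\right) \left(-2593 - 4253\right)} = \frac{1}{\left(-3348 + \frac{-63 + 1}{-24 + 1}\right) \left(-6846\right)} = \frac{1}{\left(-3348 + \frac{1}{-23} \left(-62\right)\right) \left(-6846\right)} = \frac{1}{\left(-3348 - - \frac{62}{23}\right) \left(-6846\right)} = \frac{1}{\left(-3348 + \frac{62}{23}\right) \left(-6846\right)} = \frac{1}{\left(- \frac{76942}{23}\right) \left(-6846\right)} = \frac{1}{\frac{526744932}{23}} = \frac{23}{526744932}$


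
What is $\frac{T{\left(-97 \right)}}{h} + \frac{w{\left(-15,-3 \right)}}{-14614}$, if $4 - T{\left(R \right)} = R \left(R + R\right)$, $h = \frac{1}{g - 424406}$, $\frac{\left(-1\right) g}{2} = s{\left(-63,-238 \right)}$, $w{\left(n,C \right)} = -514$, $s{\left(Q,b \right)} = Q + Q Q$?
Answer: $\frac{59418693246021}{7307} \approx 8.1317 \cdot 10^{9}$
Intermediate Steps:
$s{\left(Q,b \right)} = Q + Q^{2}$
$g = -7812$ ($g = - 2 \left(- 63 \left(1 - 63\right)\right) = - 2 \left(\left(-63\right) \left(-62\right)\right) = \left(-2\right) 3906 = -7812$)
$h = - \frac{1}{432218}$ ($h = \frac{1}{-7812 - 424406} = \frac{1}{-432218} = - \frac{1}{432218} \approx -2.3136 \cdot 10^{-6}$)
$T{\left(R \right)} = 4 - 2 R^{2}$ ($T{\left(R \right)} = 4 - R \left(R + R\right) = 4 - R 2 R = 4 - 2 R^{2}$)
$\frac{T{\left(-97 \right)}}{h} + \frac{w{\left(-15,-3 \right)}}{-14614} = \frac{4 - 2 \left(-97\right)^{2}}{- \frac{1}{432218}} - \frac{514}{-14614} = \left(4 - 18818\right) \left(-432218\right) - - \frac{257}{7307} = \left(4 - 18818\right) \left(-432218\right) + \frac{257}{7307} = \left(-18814\right) \left(-432218\right) + \frac{257}{7307} = 8131749452 + \frac{257}{7307} = \frac{59418693246021}{7307}$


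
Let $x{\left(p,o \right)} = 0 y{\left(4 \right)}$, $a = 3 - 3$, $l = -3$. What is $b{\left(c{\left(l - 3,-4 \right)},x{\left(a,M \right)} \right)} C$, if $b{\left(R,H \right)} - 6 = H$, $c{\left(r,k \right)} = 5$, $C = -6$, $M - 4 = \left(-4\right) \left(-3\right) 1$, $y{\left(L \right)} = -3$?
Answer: $-36$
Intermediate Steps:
$a = 0$ ($a = 3 - 3 = 0$)
$M = 16$ ($M = 4 + \left(-4\right) \left(-3\right) 1 = 4 + 12 \cdot 1 = 4 + 12 = 16$)
$x{\left(p,o \right)} = 0$ ($x{\left(p,o \right)} = 0 \left(-3\right) = 0$)
$b{\left(R,H \right)} = 6 + H$
$b{\left(c{\left(l - 3,-4 \right)},x{\left(a,M \right)} \right)} C = \left(6 + 0\right) \left(-6\right) = 6 \left(-6\right) = -36$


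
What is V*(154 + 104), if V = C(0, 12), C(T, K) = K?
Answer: 3096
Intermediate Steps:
V = 12
V*(154 + 104) = 12*(154 + 104) = 12*258 = 3096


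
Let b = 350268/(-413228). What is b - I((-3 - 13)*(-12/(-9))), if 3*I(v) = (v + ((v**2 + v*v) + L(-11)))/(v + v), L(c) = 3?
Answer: 728368105/119009664 ≈ 6.1202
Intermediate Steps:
I(v) = (3 + v + 2*v**2)/(6*v) (I(v) = ((v + ((v**2 + v*v) + 3))/(v + v))/3 = ((v + ((v**2 + v**2) + 3))/((2*v)))/3 = ((v + (2*v**2 + 3))*(1/(2*v)))/3 = ((v + (3 + 2*v**2))*(1/(2*v)))/3 = ((3 + v + 2*v**2)*(1/(2*v)))/3 = ((3 + v + 2*v**2)/(2*v))/3 = (3 + v + 2*v**2)/(6*v))
b = -87567/103307 (b = 350268*(-1/413228) = -87567/103307 ≈ -0.84764)
b - I((-3 - 13)*(-12/(-9))) = -87567/103307 - (3 + ((-3 - 13)*(-12/(-9)))*(1 + 2*((-3 - 13)*(-12/(-9)))))/(6*((-3 - 13)*(-12/(-9)))) = -87567/103307 - (3 + (-(-192)*(-1)/9)*(1 + 2*(-(-192)*(-1)/9)))/(6*((-(-192)*(-1)/9))) = -87567/103307 - (3 + (-16*4/3)*(1 + 2*(-16*4/3)))/(6*((-16*4/3))) = -87567/103307 - (3 - 64*(1 + 2*(-64/3))/3)/(6*(-64/3)) = -87567/103307 - (-3)*(3 - 64*(1 - 128/3)/3)/(6*64) = -87567/103307 - (-3)*(3 - 64/3*(-125/3))/(6*64) = -87567/103307 - (-3)*(3 + 8000/9)/(6*64) = -87567/103307 - (-3)*8027/(6*64*9) = -87567/103307 - 1*(-8027/1152) = -87567/103307 + 8027/1152 = 728368105/119009664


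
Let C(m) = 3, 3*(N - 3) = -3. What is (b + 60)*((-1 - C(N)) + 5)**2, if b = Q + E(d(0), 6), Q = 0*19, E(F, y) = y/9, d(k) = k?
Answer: 182/3 ≈ 60.667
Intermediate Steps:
N = 2 (N = 3 + (1/3)*(-3) = 3 - 1 = 2)
E(F, y) = y/9 (E(F, y) = y*(1/9) = y/9)
Q = 0
b = 2/3 (b = 0 + (1/9)*6 = 0 + 2/3 = 2/3 ≈ 0.66667)
(b + 60)*((-1 - C(N)) + 5)**2 = (2/3 + 60)*((-1 - 1*3) + 5)**2 = 182*((-1 - 3) + 5)**2/3 = 182*(-4 + 5)**2/3 = (182/3)*1**2 = (182/3)*1 = 182/3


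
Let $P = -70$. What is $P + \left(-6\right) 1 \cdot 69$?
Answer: $-484$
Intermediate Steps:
$P + \left(-6\right) 1 \cdot 69 = -70 + \left(-6\right) 1 \cdot 69 = -70 - 414 = -484$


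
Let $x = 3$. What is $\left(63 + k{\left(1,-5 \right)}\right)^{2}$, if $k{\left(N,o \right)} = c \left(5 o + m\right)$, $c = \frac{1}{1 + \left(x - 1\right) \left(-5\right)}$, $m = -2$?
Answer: $4356$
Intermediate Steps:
$c = - \frac{1}{9}$ ($c = \frac{1}{1 + \left(3 - 1\right) \left(-5\right)} = \frac{1}{1 + 2 \left(-5\right)} = \frac{1}{1 - 10} = \frac{1}{-9} = - \frac{1}{9} \approx -0.11111$)
$k{\left(N,o \right)} = \frac{2}{9} - \frac{5 o}{9}$ ($k{\left(N,o \right)} = - \frac{5 o - 2}{9} = - \frac{-2 + 5 o}{9} = \frac{2}{9} - \frac{5 o}{9}$)
$\left(63 + k{\left(1,-5 \right)}\right)^{2} = \left(63 + \left(\frac{2}{9} - - \frac{25}{9}\right)\right)^{2} = \left(63 + \left(\frac{2}{9} + \frac{25}{9}\right)\right)^{2} = \left(63 + 3\right)^{2} = 66^{2} = 4356$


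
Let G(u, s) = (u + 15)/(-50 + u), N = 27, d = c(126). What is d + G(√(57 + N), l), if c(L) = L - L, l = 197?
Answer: -417/1208 - 65*√21/1208 ≈ -0.59178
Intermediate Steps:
c(L) = 0
d = 0
G(u, s) = (15 + u)/(-50 + u)
d + G(√(57 + N), l) = 0 + (15 + √(57 + 27))/(-50 + √(57 + 27)) = 0 + (15 + √84)/(-50 + √84) = 0 + (15 + 2*√21)/(-50 + 2*√21) = (15 + 2*√21)/(-50 + 2*√21)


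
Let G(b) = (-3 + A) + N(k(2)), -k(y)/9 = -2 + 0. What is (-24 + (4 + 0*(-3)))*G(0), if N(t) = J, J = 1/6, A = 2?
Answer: 50/3 ≈ 16.667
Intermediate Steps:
k(y) = 18 (k(y) = -9*(-2 + 0) = -9*(-2) = 18)
J = ⅙ ≈ 0.16667
N(t) = ⅙
G(b) = -⅚ (G(b) = (-3 + 2) + ⅙ = -1 + ⅙ = -⅚)
(-24 + (4 + 0*(-3)))*G(0) = (-24 + (4 + 0*(-3)))*(-⅚) = (-24 + (4 + 0))*(-⅚) = (-24 + 4)*(-⅚) = -20*(-⅚) = 50/3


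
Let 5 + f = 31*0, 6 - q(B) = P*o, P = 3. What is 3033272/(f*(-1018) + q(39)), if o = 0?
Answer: 379159/637 ≈ 595.23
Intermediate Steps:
q(B) = 6 (q(B) = 6 - 3*0 = 6 - 1*0 = 6 + 0 = 6)
f = -5 (f = -5 + 31*0 = -5 + 0 = -5)
3033272/(f*(-1018) + q(39)) = 3033272/(-5*(-1018) + 6) = 3033272/(5090 + 6) = 3033272/5096 = 3033272*(1/5096) = 379159/637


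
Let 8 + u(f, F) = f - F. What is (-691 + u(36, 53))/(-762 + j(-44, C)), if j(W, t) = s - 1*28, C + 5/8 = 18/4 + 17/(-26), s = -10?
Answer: 179/200 ≈ 0.89500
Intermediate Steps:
C = 335/104 (C = -5/8 + (18/4 + 17/(-26)) = -5/8 + (18*(¼) + 17*(-1/26)) = -5/8 + (9/2 - 17/26) = -5/8 + 50/13 = 335/104 ≈ 3.2212)
u(f, F) = -8 + f - F (u(f, F) = -8 + (f - F) = -8 + f - F)
j(W, t) = -38 (j(W, t) = -10 - 1*28 = -10 - 28 = -38)
(-691 + u(36, 53))/(-762 + j(-44, C)) = (-691 + (-8 + 36 - 1*53))/(-762 - 38) = (-691 + (-8 + 36 - 53))/(-800) = (-691 - 25)*(-1/800) = -716*(-1/800) = 179/200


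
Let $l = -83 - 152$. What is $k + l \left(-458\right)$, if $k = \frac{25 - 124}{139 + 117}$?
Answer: $\frac{27553181}{256} \approx 1.0763 \cdot 10^{5}$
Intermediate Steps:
$l = -235$ ($l = -83 - 152 = -235$)
$k = - \frac{99}{256} \approx -0.38672$
$k + l \left(-458\right) = - \frac{99}{256} - -107630 = - \frac{99}{256} + 107630 = \frac{27553181}{256}$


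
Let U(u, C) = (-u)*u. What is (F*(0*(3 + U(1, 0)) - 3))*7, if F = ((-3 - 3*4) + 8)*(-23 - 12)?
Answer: -5145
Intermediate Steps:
U(u, C) = -u**2
F = 245 (F = ((-3 - 12) + 8)*(-35) = (-15 + 8)*(-35) = -7*(-35) = 245)
(F*(0*(3 + U(1, 0)) - 3))*7 = (245*(0*(3 - 1*1**2) - 3))*7 = (245*(0*(3 - 1*1) - 3))*7 = (245*(0*(3 - 1) - 3))*7 = (245*(0*2 - 3))*7 = (245*(0 - 3))*7 = (245*(-3))*7 = -735*7 = -5145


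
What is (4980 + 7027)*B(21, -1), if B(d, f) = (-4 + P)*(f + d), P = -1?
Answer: -1200700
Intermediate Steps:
B(d, f) = -5*d - 5*f (B(d, f) = (-4 - 1)*(f + d) = -5*(d + f) = -5*d - 5*f)
(4980 + 7027)*B(21, -1) = (4980 + 7027)*(-5*21 - 5*(-1)) = 12007*(-105 + 5) = 12007*(-100) = -1200700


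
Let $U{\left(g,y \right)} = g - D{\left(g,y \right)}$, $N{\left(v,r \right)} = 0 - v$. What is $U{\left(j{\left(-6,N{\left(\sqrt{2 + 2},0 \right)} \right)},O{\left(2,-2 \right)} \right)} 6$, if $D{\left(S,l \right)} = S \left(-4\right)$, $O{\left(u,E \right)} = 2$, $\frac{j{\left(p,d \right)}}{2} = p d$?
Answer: $720$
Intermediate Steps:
$N{\left(v,r \right)} = - v$
$j{\left(p,d \right)} = 2 d p$ ($j{\left(p,d \right)} = 2 p d = 2 d p$)
$D{\left(S,l \right)} = - 4 S$
$U{\left(g,y \right)} = 5 g$ ($U{\left(g,y \right)} = g - - 4 g = g + 4 g = 5 g$)
$U{\left(j{\left(-6,N{\left(\sqrt{2 + 2},0 \right)} \right)},O{\left(2,-2 \right)} \right)} 6 = 5 \cdot 2 \left(- \sqrt{2 + 2}\right) \left(-6\right) 6 = 5 \cdot 2 \left(- \sqrt{4}\right) \left(-6\right) 6 = 5 \cdot 2 \left(\left(-1\right) 2\right) \left(-6\right) 6 = 5 \cdot 2 \left(-2\right) \left(-6\right) 6 = 5 \cdot 24 \cdot 6 = 120 \cdot 6 = 720$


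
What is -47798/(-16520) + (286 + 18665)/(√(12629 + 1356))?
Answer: 23899/8260 + 18951*√13985/13985 ≈ 163.14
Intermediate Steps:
-47798/(-16520) + (286 + 18665)/(√(12629 + 1356)) = -47798*(-1/16520) + 18951/(√13985) = 23899/8260 + 18951*(√13985/13985) = 23899/8260 + 18951*√13985/13985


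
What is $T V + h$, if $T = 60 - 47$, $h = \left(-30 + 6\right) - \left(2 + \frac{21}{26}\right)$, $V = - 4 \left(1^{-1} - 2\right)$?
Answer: $\frac{655}{26} \approx 25.192$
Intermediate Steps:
$V = 4$ ($V = - 4 \left(1 - 2\right) = \left(-4\right) \left(-1\right) = 4$)
$h = - \frac{697}{26}$ ($h = -24 - \frac{73}{26} = - \frac{697}{26} \approx -26.808$)
$T = 13$
$T V + h = 13 \cdot 4 - \frac{697}{26} = 52 - \frac{697}{26} = \frac{655}{26}$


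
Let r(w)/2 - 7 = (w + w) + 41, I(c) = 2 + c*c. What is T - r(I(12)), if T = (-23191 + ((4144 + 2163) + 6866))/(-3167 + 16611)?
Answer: -4575969/6722 ≈ -680.75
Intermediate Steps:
I(c) = 2 + c**2
T = -5009/6722 (T = (-23191 + (6307 + 6866))/13444 = (-23191 + 13173)*(1/13444) = -10018*1/13444 = -5009/6722 ≈ -0.74516)
r(w) = 96 + 4*w (r(w) = 14 + 2*((w + w) + 41) = 14 + 2*(2*w + 41) = 14 + 2*(41 + 2*w) = 14 + (82 + 4*w) = 96 + 4*w)
T - r(I(12)) = -5009/6722 - (96 + 4*(2 + 12**2)) = -5009/6722 - (96 + 4*(2 + 144)) = -5009/6722 - (96 + 4*146) = -5009/6722 - (96 + 584) = -5009/6722 - 1*680 = -5009/6722 - 680 = -4575969/6722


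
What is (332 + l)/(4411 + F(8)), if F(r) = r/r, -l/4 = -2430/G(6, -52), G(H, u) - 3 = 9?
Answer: 571/2206 ≈ 0.25884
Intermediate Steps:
G(H, u) = 12 (G(H, u) = 3 + 9 = 12)
l = 810 (l = -(-9720)/12 = -4*(-405/2) = 810)
F(r) = 1
(332 + l)/(4411 + F(8)) = (332 + 810)/(4411 + 1) = 1142/4412 = 1142*(1/4412) = 571/2206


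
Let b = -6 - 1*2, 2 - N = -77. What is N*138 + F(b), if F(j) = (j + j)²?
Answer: 11158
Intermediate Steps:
N = 79 (N = 2 - 1*(-77) = 2 + 77 = 79)
b = -8 (b = -6 - 2 = -8)
F(j) = 4*j² (F(j) = (2*j)² = 4*j²)
N*138 + F(b) = 79*138 + 4*(-8)² = 10902 + 4*64 = 10902 + 256 = 11158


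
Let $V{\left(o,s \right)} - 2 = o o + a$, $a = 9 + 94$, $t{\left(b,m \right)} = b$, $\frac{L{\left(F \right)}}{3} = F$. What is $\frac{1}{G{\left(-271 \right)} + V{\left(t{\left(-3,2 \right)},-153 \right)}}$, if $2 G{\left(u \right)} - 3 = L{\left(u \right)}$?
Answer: $- \frac{1}{291} \approx -0.0034364$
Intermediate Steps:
$L{\left(F \right)} = 3 F$
$a = 103$
$G{\left(u \right)} = \frac{3}{2} + \frac{3 u}{2}$
$V{\left(o,s \right)} = 105 + o^{2}$ ($V{\left(o,s \right)} = 2 + \left(o o + 103\right) = 2 + \left(o^{2} + 103\right) = 2 + \left(103 + o^{2}\right) = 105 + o^{2}$)
$\frac{1}{G{\left(-271 \right)} + V{\left(t{\left(-3,2 \right)},-153 \right)}} = \frac{1}{\left(\frac{3}{2} + \frac{3}{2} \left(-271\right)\right) + \left(105 + \left(-3\right)^{2}\right)} = \frac{1}{\left(\frac{3}{2} - \frac{813}{2}\right) + \left(105 + 9\right)} = \frac{1}{-405 + 114} = \frac{1}{-291} = - \frac{1}{291}$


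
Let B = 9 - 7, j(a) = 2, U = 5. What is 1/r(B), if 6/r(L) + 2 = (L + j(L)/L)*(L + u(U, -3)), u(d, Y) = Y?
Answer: -5/6 ≈ -0.83333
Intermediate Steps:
B = 2
r(L) = 6/(-2 + (-3 + L)*(L + 2/L)) (r(L) = 6/(-2 + (L + 2/L)*(L - 3)) = 6/(-2 + (L + 2/L)*(-3 + L)) = 6/(-2 + (-3 + L)*(L + 2/L)))
1/r(B) = 1/(6*2/(-6 + 2**3 - 3*2**2)) = 1/(6*2/(-6 + 8 - 3*4)) = 1/(6*2/(-6 + 8 - 12)) = 1/(6*2/(-10)) = 1/(6*2*(-1/10)) = 1/(-6/5) = -5/6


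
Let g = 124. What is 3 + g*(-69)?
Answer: -8553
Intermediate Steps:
3 + g*(-69) = 3 + 124*(-69) = 3 - 8556 = -8553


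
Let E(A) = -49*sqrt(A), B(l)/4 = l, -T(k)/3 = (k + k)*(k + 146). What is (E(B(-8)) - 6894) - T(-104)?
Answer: -33102 - 196*I*sqrt(2) ≈ -33102.0 - 277.19*I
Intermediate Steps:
T(k) = -6*k*(146 + k) (T(k) = -3*(k + k)*(k + 146) = -3*2*k*(146 + k) = -6*k*(146 + k))
B(l) = 4*l
(E(B(-8)) - 6894) - T(-104) = (-49*4*I*sqrt(2) - 6894) - (-6)*(-104)*(146 - 104) = (-196*I*sqrt(2) - 6894) - (-6)*(-104)*42 = (-196*I*sqrt(2) - 6894) - 1*26208 = (-196*I*sqrt(2) - 6894) - 26208 = (-6894 - 196*I*sqrt(2)) - 26208 = -33102 - 196*I*sqrt(2)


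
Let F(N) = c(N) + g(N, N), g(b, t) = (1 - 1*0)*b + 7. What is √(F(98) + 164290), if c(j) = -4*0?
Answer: 7*√3355 ≈ 405.46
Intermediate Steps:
g(b, t) = 7 + b (g(b, t) = (1 + 0)*b + 7 = 1*b + 7 = b + 7 = 7 + b)
c(j) = 0
F(N) = 7 + N (F(N) = 0 + (7 + N) = 7 + N)
√(F(98) + 164290) = √((7 + 98) + 164290) = √(105 + 164290) = √164395 = 7*√3355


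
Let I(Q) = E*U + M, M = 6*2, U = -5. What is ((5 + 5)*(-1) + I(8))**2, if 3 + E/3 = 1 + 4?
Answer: 784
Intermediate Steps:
E = 6 (E = -9 + 3*(1 + 4) = -9 + 3*5 = -9 + 15 = 6)
M = 12
I(Q) = -18 (I(Q) = 6*(-5) + 12 = -30 + 12 = -18)
((5 + 5)*(-1) + I(8))**2 = ((5 + 5)*(-1) - 18)**2 = (10*(-1) - 18)**2 = (-10 - 18)**2 = (-28)**2 = 784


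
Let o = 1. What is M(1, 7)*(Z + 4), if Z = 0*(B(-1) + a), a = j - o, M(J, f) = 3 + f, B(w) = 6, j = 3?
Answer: 40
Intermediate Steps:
a = 2 (a = 3 - 1*1 = 3 - 1 = 2)
Z = 0 (Z = 0*(6 + 2) = 0*8 = 0)
M(1, 7)*(Z + 4) = (3 + 7)*(0 + 4) = 10*4 = 40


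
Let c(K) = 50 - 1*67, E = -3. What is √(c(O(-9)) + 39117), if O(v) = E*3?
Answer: 10*√391 ≈ 197.74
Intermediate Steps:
O(v) = -9 (O(v) = -3*3 = -9)
c(K) = -17 (c(K) = 50 - 67 = -17)
√(c(O(-9)) + 39117) = √(-17 + 39117) = √39100 = 10*√391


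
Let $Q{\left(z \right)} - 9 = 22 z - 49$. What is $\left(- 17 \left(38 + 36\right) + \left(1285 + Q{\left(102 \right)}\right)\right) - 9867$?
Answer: $-7636$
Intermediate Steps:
$Q{\left(z \right)} = -40 + 22 z$ ($Q{\left(z \right)} = 9 + \left(22 z - 49\right) = 9 + \left(-49 + 22 z\right) = -40 + 22 z$)
$\left(- 17 \left(38 + 36\right) + \left(1285 + Q{\left(102 \right)}\right)\right) - 9867 = \left(- 17 \left(38 + 36\right) + \left(1285 + \left(-40 + 22 \cdot 102\right)\right)\right) - 9867 = \left(\left(-17\right) 74 + \left(1285 + \left(-40 + 2244\right)\right)\right) - 9867 = \left(-1258 + \left(1285 + 2204\right)\right) - 9867 = \left(-1258 + 3489\right) - 9867 = 2231 - 9867 = -7636$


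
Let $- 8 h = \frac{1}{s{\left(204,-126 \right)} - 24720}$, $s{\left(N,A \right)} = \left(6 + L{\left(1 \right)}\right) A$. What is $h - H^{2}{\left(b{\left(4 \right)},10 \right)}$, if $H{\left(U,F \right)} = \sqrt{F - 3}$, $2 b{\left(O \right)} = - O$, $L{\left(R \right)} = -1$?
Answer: $- \frac{1419599}{202800} \approx -7.0$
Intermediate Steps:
$b{\left(O \right)} = - \frac{O}{2}$ ($b{\left(O \right)} = \frac{\left(-1\right) O}{2} = - \frac{O}{2}$)
$H{\left(U,F \right)} = \sqrt{-3 + F}$
$s{\left(N,A \right)} = 5 A$ ($s{\left(N,A \right)} = \left(6 - 1\right) A = 5 A$)
$h = \frac{1}{202800}$ ($h = - \frac{1}{8 \left(5 \left(-126\right) - 24720\right)} = - \frac{1}{8 \left(-630 - 24720\right)} = - \frac{1}{8 \left(-25350\right)} = \left(- \frac{1}{8}\right) \left(- \frac{1}{25350}\right) = \frac{1}{202800} \approx 4.931 \cdot 10^{-6}$)
$h - H^{2}{\left(b{\left(4 \right)},10 \right)} = \frac{1}{202800} - \left(\sqrt{-3 + 10}\right)^{2} = \frac{1}{202800} - \left(\sqrt{7}\right)^{2} = \frac{1}{202800} - 7 = - \frac{1419599}{202800}$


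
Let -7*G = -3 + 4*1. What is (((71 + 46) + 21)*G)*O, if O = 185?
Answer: -25530/7 ≈ -3647.1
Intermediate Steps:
G = -⅐ (G = -(-3 + 4*1)/7 = -(-3 + 4)/7 = -⅐*1 = -⅐ ≈ -0.14286)
(((71 + 46) + 21)*G)*O = (((71 + 46) + 21)*(-⅐))*185 = ((117 + 21)*(-⅐))*185 = (138*(-⅐))*185 = -138/7*185 = -25530/7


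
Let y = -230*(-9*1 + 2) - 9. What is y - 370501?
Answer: -368900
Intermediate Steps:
y = 1601 (y = -230*(-9 + 2) - 9 = -230*(-7) - 9 = 1610 - 9 = 1601)
y - 370501 = 1601 - 370501 = -368900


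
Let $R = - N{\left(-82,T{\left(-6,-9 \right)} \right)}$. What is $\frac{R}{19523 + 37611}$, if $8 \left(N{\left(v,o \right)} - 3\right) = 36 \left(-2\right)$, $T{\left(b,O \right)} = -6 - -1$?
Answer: $\frac{3}{28567} \approx 0.00010502$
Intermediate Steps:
$T{\left(b,O \right)} = -5$ ($T{\left(b,O \right)} = -6 + 1 = -5$)
$N{\left(v,o \right)} = -6$ ($N{\left(v,o \right)} = 3 + \frac{36 \left(-2\right)}{8} = 3 + \frac{1}{8} \left(-72\right) = 3 - 9 = -6$)
$R = 6$ ($R = \left(-1\right) \left(-6\right) = 6$)
$\frac{R}{19523 + 37611} = \frac{6}{19523 + 37611} = \frac{6}{57134} = 6 \cdot \frac{1}{57134} = \frac{3}{28567}$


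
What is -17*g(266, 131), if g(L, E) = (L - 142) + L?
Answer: -6630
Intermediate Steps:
g(L, E) = -142 + 2*L (g(L, E) = (-142 + L) + L = -142 + 2*L)
-17*g(266, 131) = -17*(-142 + 2*266) = -17*(-142 + 532) = -17*390 = -6630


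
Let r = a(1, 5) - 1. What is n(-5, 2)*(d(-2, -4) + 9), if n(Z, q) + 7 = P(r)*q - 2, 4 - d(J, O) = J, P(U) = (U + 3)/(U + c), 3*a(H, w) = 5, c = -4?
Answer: -168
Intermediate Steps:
a(H, w) = 5/3 (a(H, w) = (⅓)*5 = 5/3)
r = ⅔ (r = 5/3 - 1 = ⅔ ≈ 0.66667)
P(U) = (3 + U)/(-4 + U) (P(U) = (U + 3)/(U - 4) = (3 + U)/(-4 + U))
d(J, O) = 4 - J
n(Z, q) = -9 - 11*q/10 (n(Z, q) = -7 + (((3 + ⅔)/(-4 + ⅔))*q - 2) = -7 + (((11/3)/(-10/3))*q - 2) = -7 + ((-3/10*11/3)*q - 2) = -7 + (-11*q/10 - 2) = -7 + (-2 - 11*q/10) = -9 - 11*q/10)
n(-5, 2)*(d(-2, -4) + 9) = (-9 - 11/10*2)*((4 - 1*(-2)) + 9) = (-9 - 11/5)*((4 + 2) + 9) = -56*(6 + 9)/5 = -56/5*15 = -168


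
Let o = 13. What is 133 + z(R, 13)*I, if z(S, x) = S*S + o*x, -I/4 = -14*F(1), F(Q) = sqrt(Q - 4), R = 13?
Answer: 133 + 18928*I*sqrt(3) ≈ 133.0 + 32784.0*I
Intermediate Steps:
F(Q) = sqrt(-4 + Q)
I = 56*I*sqrt(3) (I = -(-56)*sqrt(-4 + 1) = -(-56)*sqrt(-3) = -(-56)*I*sqrt(3) = 56*I*sqrt(3) ≈ 96.995*I)
z(S, x) = S**2 + 13*x (z(S, x) = S*S + 13*x = S**2 + 13*x)
133 + z(R, 13)*I = 133 + (13**2 + 13*13)*(56*I*sqrt(3)) = 133 + (169 + 169)*(56*I*sqrt(3)) = 133 + 338*(56*I*sqrt(3)) = 133 + 18928*I*sqrt(3)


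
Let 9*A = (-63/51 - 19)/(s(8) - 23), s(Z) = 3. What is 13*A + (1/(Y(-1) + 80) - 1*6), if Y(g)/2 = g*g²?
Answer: -90017/19890 ≈ -4.5257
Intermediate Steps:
Y(g) = 2*g³ (Y(g) = 2*(g*g²) = 2*g³)
A = 86/765 (A = ((-63/51 - 19)/(3 - 23))/9 = ((-63*1/51 - 19)/(-20))/9 = ((-21/17 - 19)*(-1/20))/9 = (-344/17*(-1/20))/9 = (⅑)*(86/85) = 86/765 ≈ 0.11242)
13*A + (1/(Y(-1) + 80) - 1*6) = 13*(86/765) + (1/(2*(-1)³ + 80) - 1*6) = 1118/765 + (1/(2*(-1) + 80) - 6) = 1118/765 + (1/(-2 + 80) - 6) = 1118/765 + (1/78 - 6) = 1118/765 - 467/78 = -90017/19890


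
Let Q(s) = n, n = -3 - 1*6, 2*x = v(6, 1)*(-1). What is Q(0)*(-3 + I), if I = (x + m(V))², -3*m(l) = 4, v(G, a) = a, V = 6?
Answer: -13/4 ≈ -3.2500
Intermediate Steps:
m(l) = -4/3 (m(l) = -⅓*4 = -4/3)
x = -½ (x = (1*(-1))/2 = (½)*(-1) = -½ ≈ -0.50000)
I = 121/36 (I = (-½ - 4/3)² = (-11/6)² = 121/36 ≈ 3.3611)
n = -9 (n = -3 - 6 = -9)
Q(s) = -9
Q(0)*(-3 + I) = -9*(-3 + 121/36) = -9*13/36 = -13/4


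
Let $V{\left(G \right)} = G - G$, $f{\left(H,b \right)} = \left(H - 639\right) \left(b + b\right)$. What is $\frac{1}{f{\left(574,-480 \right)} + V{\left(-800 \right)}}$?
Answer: $\frac{1}{62400} \approx 1.6026 \cdot 10^{-5}$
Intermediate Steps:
$f{\left(H,b \right)} = 2 b \left(-639 + H\right)$ ($f{\left(H,b \right)} = \left(-639 + H\right) 2 b = 2 b \left(-639 + H\right)$)
$V{\left(G \right)} = 0$
$\frac{1}{f{\left(574,-480 \right)} + V{\left(-800 \right)}} = \frac{1}{2 \left(-480\right) \left(-639 + 574\right) + 0} = \frac{1}{2 \left(-480\right) \left(-65\right) + 0} = \frac{1}{62400 + 0} = \frac{1}{62400}$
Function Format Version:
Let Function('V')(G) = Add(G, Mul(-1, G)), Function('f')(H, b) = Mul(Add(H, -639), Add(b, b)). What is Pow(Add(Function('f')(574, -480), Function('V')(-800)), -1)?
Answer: Rational(1, 62400) ≈ 1.6026e-5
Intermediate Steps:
Function('f')(H, b) = Mul(2, b, Add(-639, H)) (Function('f')(H, b) = Mul(Add(-639, H), Mul(2, b)) = Mul(2, b, Add(-639, H)))
Function('V')(G) = 0
Pow(Add(Function('f')(574, -480), Function('V')(-800)), -1) = Pow(Add(Mul(2, -480, Add(-639, 574)), 0), -1) = Pow(Add(Mul(2, -480, -65), 0), -1) = Pow(Add(62400, 0), -1) = Pow(62400, -1) = Rational(1, 62400)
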